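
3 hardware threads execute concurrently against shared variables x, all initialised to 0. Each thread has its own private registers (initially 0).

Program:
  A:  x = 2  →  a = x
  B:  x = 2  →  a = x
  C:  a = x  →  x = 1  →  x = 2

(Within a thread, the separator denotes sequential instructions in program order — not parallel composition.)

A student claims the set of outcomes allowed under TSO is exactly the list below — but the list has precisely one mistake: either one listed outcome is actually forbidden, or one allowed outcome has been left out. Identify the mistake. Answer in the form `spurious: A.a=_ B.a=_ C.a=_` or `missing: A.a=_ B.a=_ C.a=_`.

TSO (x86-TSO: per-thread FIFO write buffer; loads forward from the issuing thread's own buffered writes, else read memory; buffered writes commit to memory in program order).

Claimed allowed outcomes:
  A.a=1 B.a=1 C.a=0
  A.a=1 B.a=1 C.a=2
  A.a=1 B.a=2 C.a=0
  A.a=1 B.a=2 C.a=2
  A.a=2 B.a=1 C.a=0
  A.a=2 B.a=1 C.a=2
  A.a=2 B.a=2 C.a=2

outcome vector order: (A.a,B.a,C.a)
TSO: 8 outcomes — {<1 1 0> <1 1 2> <1 2 0> <1 2 2> <2 1 0> <2 1 2> <2 2 0> <2 2 2>}
TSO∖claimed = {<2 2 0>}

missing: A.a=2 B.a=2 C.a=0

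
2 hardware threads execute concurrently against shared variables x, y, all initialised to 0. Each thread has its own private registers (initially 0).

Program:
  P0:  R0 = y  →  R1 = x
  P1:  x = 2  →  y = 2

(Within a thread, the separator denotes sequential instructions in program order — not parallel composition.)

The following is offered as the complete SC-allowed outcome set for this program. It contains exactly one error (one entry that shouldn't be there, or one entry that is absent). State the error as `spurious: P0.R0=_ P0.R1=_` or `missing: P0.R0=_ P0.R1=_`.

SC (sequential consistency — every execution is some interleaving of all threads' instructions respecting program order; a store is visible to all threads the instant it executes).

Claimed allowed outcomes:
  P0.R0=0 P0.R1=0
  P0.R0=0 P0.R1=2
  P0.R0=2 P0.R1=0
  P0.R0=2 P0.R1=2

outcome vector order: (P0.R0,P0.R1)
[SC] allowed = {0/0, 0/2, 2/2}
claimed∖SC = {2/0}

spurious: P0.R0=2 P0.R1=0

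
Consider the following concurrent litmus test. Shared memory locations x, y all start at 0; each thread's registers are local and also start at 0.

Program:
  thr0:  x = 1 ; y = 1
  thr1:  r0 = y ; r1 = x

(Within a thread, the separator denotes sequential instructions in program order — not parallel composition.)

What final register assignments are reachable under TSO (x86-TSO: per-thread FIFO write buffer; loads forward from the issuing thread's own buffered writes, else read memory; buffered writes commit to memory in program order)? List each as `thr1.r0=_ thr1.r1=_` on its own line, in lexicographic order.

thr1.r0=0 thr1.r1=0
thr1.r0=0 thr1.r1=1
thr1.r0=1 thr1.r1=1

outcome vector order: (thr1.r0,thr1.r1)
|TSO outcomes| = 3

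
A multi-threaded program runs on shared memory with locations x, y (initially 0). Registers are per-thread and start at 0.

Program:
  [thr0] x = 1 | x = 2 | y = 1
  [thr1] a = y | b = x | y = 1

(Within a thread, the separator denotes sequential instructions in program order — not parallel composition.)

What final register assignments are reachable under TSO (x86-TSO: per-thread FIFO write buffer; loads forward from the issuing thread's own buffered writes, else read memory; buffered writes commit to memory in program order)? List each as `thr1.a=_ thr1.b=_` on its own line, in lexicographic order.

thr1.a=0 thr1.b=0
thr1.a=0 thr1.b=1
thr1.a=0 thr1.b=2
thr1.a=1 thr1.b=2

outcome vector order: (thr1.a,thr1.b)
|TSO outcomes| = 4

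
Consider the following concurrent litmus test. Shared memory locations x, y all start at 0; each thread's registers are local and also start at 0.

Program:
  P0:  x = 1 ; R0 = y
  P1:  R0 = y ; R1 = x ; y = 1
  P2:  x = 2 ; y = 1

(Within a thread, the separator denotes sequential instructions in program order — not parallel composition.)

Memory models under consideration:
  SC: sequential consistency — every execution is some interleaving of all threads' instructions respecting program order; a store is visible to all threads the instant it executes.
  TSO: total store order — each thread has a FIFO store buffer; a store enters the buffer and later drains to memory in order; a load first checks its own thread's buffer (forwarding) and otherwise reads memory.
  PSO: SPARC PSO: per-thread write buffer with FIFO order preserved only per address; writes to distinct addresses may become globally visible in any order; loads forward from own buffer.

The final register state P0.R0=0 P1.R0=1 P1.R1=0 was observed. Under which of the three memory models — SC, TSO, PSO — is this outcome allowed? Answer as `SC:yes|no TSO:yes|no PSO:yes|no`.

SC:no TSO:no PSO:yes

outcome vector order: (P0.R0,P1.R0,P1.R1)
[SC] allowed = {(0,0,0); (0,0,1); (0,0,2); (0,1,1); (0,1,2); (1,0,0); (1,0,1); (1,0,2); (1,1,1); (1,1,2)}
[TSO] allowed = {(0,0,0); (0,0,1); (0,0,2); (0,1,1); (0,1,2); (1,0,0); (1,0,1); (1,0,2); (1,1,1); (1,1,2)}
[PSO] allowed = {(0,0,0); (0,0,1); (0,0,2); (0,1,0); (0,1,1); (0,1,2); (1,0,0); (1,0,1); (1,0,2); (1,1,0); (1,1,1); (1,1,2)}
target (0,1,0) ∈ {PSO}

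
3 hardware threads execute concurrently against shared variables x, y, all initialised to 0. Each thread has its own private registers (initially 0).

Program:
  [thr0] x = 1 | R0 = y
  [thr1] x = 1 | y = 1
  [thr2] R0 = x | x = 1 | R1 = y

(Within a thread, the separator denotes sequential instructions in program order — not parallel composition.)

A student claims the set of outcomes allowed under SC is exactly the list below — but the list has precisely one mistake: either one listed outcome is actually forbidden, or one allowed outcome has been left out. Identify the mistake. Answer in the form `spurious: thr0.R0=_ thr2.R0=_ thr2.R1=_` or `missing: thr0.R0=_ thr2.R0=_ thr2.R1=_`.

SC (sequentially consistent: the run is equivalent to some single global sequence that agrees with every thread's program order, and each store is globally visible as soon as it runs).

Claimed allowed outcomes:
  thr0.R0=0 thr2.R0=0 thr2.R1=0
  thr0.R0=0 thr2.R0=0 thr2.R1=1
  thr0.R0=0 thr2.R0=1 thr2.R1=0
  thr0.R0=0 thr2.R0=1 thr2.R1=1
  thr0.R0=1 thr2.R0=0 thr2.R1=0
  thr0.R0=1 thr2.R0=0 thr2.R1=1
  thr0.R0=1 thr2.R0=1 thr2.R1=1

missing: thr0.R0=1 thr2.R0=1 thr2.R1=0

outcome vector order: (thr0.R0,thr2.R0,thr2.R1)
under SC → (0,0,0), (0,0,1), (0,1,0), (0,1,1), (1,0,0), (1,0,1), (1,1,0), (1,1,1)
SC∖claimed = {(1,1,0)}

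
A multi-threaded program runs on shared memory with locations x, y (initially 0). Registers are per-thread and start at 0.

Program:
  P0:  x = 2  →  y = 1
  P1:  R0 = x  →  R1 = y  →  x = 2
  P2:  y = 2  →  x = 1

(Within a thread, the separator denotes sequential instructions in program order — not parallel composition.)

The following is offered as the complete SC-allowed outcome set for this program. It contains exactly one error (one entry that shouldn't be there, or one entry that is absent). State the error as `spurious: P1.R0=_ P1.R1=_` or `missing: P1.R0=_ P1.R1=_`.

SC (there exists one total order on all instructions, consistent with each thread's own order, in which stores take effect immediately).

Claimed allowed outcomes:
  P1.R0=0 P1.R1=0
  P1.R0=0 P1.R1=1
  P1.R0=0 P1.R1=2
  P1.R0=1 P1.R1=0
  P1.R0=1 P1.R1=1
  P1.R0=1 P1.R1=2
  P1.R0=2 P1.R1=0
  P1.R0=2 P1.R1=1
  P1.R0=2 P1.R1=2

outcome vector order: (P1.R0,P1.R1)
SC: 8 outcomes — {0/0, 0/1, 0/2, 1/1, 1/2, 2/0, 2/1, 2/2}
claimed∖SC = {1/0}

spurious: P1.R0=1 P1.R1=0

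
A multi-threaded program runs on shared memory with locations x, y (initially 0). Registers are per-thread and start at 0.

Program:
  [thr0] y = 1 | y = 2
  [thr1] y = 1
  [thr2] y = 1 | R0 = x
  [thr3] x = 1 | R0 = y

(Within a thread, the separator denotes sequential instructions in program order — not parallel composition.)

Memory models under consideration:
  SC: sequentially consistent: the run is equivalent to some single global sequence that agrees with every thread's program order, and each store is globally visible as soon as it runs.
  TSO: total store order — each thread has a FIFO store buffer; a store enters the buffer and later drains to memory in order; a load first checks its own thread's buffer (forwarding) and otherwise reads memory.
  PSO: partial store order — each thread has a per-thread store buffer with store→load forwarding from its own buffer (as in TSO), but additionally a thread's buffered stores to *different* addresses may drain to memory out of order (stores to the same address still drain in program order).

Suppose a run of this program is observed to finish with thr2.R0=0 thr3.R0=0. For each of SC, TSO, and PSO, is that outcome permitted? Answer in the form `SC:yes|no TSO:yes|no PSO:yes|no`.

SC:no TSO:yes PSO:yes

outcome vector order: (thr2.R0,thr3.R0)
SC (5): <0 1>; <0 2>; <1 0>; <1 1>; <1 2>
TSO (6): <0 0>; <0 1>; <0 2>; <1 0>; <1 1>; <1 2>
PSO (6): <0 0>; <0 1>; <0 2>; <1 0>; <1 1>; <1 2>
target <0 0> ∈ {TSO,PSO}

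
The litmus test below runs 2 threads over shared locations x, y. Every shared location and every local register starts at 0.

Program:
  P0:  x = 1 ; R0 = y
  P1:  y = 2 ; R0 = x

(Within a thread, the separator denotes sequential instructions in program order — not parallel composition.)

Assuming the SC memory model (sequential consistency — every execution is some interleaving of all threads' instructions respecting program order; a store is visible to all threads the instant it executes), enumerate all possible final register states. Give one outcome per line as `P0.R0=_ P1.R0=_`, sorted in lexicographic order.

P0.R0=0 P1.R0=1
P0.R0=2 P1.R0=0
P0.R0=2 P1.R0=1

outcome vector order: (P0.R0,P1.R0)
|SC outcomes| = 3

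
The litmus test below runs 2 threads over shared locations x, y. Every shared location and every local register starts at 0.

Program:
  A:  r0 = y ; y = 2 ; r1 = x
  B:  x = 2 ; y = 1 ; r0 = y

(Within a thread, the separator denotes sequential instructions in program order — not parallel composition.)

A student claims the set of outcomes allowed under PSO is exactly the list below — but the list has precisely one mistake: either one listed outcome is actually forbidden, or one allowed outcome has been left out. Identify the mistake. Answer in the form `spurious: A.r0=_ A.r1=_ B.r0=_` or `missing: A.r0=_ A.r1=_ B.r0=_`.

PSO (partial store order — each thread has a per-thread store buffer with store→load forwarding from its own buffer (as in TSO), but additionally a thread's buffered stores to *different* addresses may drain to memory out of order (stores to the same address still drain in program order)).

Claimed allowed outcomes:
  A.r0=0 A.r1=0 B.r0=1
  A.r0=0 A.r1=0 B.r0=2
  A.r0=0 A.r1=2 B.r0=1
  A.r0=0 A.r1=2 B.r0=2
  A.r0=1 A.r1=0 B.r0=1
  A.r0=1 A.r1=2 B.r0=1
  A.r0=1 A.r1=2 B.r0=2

outcome vector order: (A.r0,A.r1,B.r0)
PSO (8): 0/0/1; 0/0/2; 0/2/1; 0/2/2; 1/0/1; 1/0/2; 1/2/1; 1/2/2
PSO∖claimed = {1/0/2}

missing: A.r0=1 A.r1=0 B.r0=2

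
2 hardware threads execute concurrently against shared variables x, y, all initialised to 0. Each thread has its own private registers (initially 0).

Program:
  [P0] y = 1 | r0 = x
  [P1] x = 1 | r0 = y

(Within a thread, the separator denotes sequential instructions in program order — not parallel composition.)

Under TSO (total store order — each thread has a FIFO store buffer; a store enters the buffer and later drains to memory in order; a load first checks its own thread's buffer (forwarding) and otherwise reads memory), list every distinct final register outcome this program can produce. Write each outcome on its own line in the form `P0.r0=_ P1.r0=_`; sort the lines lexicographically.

outcome vector order: (P0.r0,P1.r0)
|TSO outcomes| = 4

P0.r0=0 P1.r0=0
P0.r0=0 P1.r0=1
P0.r0=1 P1.r0=0
P0.r0=1 P1.r0=1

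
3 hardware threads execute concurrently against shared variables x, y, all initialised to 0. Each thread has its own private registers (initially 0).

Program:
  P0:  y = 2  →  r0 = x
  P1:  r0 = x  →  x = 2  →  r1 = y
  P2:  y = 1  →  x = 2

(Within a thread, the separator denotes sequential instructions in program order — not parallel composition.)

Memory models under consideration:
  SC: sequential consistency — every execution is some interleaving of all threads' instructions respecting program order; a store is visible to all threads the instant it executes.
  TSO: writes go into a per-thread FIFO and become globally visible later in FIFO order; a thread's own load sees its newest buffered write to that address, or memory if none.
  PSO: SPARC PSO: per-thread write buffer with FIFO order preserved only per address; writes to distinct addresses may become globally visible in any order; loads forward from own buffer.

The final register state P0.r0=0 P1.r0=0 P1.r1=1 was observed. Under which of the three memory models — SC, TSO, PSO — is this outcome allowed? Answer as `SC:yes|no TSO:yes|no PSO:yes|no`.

SC:yes TSO:yes PSO:yes

outcome vector order: (P0.r0,P1.r0,P1.r1)
under SC → 0/0/1 0/0/2 0/2/1 0/2/2 2/0/0 2/0/1 2/0/2 2/2/1 2/2/2
under TSO → 0/0/0 0/0/1 0/0/2 0/2/1 0/2/2 2/0/0 2/0/1 2/0/2 2/2/1 2/2/2
under PSO → 0/0/0 0/0/1 0/0/2 0/2/0 0/2/1 0/2/2 2/0/0 2/0/1 2/0/2 2/2/0 2/2/1 2/2/2
target 0/0/1 ∈ {SC,TSO,PSO}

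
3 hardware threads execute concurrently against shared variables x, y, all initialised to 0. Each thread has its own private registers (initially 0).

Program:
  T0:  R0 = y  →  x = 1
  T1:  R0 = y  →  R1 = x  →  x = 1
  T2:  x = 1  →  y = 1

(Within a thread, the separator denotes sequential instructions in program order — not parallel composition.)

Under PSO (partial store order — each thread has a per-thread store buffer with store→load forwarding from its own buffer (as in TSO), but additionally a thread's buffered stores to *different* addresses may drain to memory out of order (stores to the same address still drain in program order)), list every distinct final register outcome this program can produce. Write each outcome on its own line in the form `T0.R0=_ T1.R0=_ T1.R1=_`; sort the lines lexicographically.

outcome vector order: (T0.R0,T1.R0,T1.R1)
|PSO outcomes| = 8

T0.R0=0 T1.R0=0 T1.R1=0
T0.R0=0 T1.R0=0 T1.R1=1
T0.R0=0 T1.R0=1 T1.R1=0
T0.R0=0 T1.R0=1 T1.R1=1
T0.R0=1 T1.R0=0 T1.R1=0
T0.R0=1 T1.R0=0 T1.R1=1
T0.R0=1 T1.R0=1 T1.R1=0
T0.R0=1 T1.R0=1 T1.R1=1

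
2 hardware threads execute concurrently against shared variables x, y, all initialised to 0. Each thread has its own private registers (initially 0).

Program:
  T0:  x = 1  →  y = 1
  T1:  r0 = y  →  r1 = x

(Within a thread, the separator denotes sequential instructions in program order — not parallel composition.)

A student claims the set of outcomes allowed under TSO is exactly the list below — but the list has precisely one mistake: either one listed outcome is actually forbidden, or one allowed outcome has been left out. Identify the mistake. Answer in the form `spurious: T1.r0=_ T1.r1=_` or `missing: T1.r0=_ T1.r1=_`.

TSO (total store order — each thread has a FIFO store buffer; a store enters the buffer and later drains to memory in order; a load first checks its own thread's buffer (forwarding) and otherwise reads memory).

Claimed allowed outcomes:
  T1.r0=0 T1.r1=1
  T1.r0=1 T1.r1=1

outcome vector order: (T1.r0,T1.r1)
TSO (3): 00 01 11
TSO∖claimed = {00}

missing: T1.r0=0 T1.r1=0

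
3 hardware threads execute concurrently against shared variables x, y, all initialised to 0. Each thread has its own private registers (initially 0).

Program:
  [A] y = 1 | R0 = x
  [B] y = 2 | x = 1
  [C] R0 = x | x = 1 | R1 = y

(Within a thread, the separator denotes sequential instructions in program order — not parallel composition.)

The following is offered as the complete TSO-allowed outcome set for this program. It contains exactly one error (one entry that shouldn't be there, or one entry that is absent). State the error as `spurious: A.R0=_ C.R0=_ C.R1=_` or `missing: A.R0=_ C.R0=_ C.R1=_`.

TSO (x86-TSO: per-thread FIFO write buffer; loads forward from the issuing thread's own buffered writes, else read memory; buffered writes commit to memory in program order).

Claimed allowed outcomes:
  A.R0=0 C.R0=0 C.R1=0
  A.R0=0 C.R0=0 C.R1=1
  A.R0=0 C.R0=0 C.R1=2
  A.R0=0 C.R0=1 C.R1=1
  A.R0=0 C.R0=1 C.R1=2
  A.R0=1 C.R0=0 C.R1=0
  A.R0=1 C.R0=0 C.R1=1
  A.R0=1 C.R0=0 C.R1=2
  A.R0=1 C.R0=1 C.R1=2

missing: A.R0=1 C.R0=1 C.R1=1

outcome vector order: (A.R0,C.R0,C.R1)
TSO (10): 0/0/0 0/0/1 0/0/2 0/1/1 0/1/2 1/0/0 1/0/1 1/0/2 1/1/1 1/1/2
TSO∖claimed = {1/1/1}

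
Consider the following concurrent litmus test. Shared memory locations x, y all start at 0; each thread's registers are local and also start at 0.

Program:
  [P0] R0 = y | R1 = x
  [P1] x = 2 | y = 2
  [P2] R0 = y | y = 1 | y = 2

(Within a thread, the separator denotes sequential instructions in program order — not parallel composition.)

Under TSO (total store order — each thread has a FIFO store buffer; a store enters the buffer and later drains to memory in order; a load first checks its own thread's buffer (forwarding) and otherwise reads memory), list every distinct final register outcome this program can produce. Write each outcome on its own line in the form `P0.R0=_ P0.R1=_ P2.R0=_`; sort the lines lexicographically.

outcome vector order: (P0.R0,P0.R1,P2.R0)
|TSO outcomes| = 10

P0.R0=0 P0.R1=0 P2.R0=0
P0.R0=0 P0.R1=0 P2.R0=2
P0.R0=0 P0.R1=2 P2.R0=0
P0.R0=0 P0.R1=2 P2.R0=2
P0.R0=1 P0.R1=0 P2.R0=0
P0.R0=1 P0.R1=2 P2.R0=0
P0.R0=1 P0.R1=2 P2.R0=2
P0.R0=2 P0.R1=0 P2.R0=0
P0.R0=2 P0.R1=2 P2.R0=0
P0.R0=2 P0.R1=2 P2.R0=2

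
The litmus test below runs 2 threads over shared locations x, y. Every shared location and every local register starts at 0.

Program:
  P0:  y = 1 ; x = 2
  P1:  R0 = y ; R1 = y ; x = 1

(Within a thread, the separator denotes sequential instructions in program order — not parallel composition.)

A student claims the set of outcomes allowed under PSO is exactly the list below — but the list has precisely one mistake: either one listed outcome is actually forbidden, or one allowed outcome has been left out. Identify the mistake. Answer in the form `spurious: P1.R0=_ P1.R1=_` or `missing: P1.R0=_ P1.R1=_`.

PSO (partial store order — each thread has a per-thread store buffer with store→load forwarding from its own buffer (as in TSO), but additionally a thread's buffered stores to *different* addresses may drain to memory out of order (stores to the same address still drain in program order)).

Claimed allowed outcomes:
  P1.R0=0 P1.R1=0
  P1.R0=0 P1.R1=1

missing: P1.R0=1 P1.R1=1

outcome vector order: (P1.R0,P1.R1)
[PSO] allowed = {(0,0) (0,1) (1,1)}
PSO∖claimed = {(1,1)}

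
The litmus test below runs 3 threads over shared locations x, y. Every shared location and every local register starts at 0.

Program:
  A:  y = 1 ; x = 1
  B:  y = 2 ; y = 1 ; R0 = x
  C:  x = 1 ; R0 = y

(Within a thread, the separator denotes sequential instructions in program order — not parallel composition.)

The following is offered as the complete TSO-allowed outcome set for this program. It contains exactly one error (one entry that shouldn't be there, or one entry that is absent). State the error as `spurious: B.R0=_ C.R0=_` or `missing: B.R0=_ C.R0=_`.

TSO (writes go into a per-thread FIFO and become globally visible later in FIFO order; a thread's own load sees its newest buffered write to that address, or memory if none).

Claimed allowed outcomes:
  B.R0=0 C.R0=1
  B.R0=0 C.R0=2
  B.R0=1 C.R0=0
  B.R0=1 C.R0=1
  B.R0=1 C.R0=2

missing: B.R0=0 C.R0=0

outcome vector order: (B.R0,C.R0)
TSO: 6 outcomes — {(0,0), (0,1), (0,2), (1,0), (1,1), (1,2)}
TSO∖claimed = {(0,0)}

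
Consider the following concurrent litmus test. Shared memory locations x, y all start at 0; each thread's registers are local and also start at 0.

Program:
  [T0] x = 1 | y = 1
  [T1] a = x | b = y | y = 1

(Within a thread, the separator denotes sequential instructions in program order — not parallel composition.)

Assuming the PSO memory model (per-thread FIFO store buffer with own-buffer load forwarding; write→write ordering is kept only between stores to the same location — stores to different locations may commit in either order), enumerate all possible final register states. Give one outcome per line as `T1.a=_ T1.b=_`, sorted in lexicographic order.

T1.a=0 T1.b=0
T1.a=0 T1.b=1
T1.a=1 T1.b=0
T1.a=1 T1.b=1

outcome vector order: (T1.a,T1.b)
|PSO outcomes| = 4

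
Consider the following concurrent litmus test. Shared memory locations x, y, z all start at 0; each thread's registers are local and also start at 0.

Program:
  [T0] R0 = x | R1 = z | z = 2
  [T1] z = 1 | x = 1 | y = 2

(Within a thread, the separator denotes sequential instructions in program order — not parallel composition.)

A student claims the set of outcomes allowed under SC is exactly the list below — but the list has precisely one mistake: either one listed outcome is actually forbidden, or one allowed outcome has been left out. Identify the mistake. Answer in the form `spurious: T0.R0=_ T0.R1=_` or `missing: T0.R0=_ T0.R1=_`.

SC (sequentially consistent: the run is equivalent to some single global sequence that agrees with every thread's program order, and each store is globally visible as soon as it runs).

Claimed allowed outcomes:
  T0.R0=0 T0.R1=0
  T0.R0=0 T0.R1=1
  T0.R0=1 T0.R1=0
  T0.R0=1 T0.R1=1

spurious: T0.R0=1 T0.R1=0

outcome vector order: (T0.R0,T0.R1)
SC: 3 outcomes — {(0,0) (0,1) (1,1)}
claimed∖SC = {(1,0)}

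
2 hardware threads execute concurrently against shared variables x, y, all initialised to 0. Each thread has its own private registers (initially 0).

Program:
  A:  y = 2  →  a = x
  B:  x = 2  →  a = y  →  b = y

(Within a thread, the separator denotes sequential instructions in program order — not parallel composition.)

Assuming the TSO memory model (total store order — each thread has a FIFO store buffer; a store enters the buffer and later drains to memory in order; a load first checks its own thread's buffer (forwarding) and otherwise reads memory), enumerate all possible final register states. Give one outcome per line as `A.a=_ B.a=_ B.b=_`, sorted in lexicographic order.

A.a=0 B.a=0 B.b=0
A.a=0 B.a=0 B.b=2
A.a=0 B.a=2 B.b=2
A.a=2 B.a=0 B.b=0
A.a=2 B.a=0 B.b=2
A.a=2 B.a=2 B.b=2

outcome vector order: (A.a,B.a,B.b)
|TSO outcomes| = 6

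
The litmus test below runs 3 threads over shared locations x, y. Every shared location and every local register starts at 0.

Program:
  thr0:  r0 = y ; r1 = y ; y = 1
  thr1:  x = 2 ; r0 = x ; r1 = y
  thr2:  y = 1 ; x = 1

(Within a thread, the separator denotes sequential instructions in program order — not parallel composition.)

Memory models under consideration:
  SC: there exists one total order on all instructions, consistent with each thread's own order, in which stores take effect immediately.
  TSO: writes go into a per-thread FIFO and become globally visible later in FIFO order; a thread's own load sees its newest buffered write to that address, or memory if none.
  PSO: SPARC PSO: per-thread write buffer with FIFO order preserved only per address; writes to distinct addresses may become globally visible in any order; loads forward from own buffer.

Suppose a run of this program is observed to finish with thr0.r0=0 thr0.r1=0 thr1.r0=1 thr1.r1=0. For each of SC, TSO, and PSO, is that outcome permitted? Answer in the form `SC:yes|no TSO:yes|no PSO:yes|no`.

SC:no TSO:no PSO:yes

outcome vector order: (thr0.r0,thr0.r1,thr1.r0,thr1.r1)
SC: 9 outcomes — {0/0/1/1; 0/0/2/0; 0/0/2/1; 0/1/1/1; 0/1/2/0; 0/1/2/1; 1/1/1/1; 1/1/2/0; 1/1/2/1}
TSO: 9 outcomes — {0/0/1/1; 0/0/2/0; 0/0/2/1; 0/1/1/1; 0/1/2/0; 0/1/2/1; 1/1/1/1; 1/1/2/0; 1/1/2/1}
PSO: 12 outcomes — {0/0/1/0; 0/0/1/1; 0/0/2/0; 0/0/2/1; 0/1/1/0; 0/1/1/1; 0/1/2/0; 0/1/2/1; 1/1/1/0; 1/1/1/1; 1/1/2/0; 1/1/2/1}
target 0/0/1/0 ∈ {PSO}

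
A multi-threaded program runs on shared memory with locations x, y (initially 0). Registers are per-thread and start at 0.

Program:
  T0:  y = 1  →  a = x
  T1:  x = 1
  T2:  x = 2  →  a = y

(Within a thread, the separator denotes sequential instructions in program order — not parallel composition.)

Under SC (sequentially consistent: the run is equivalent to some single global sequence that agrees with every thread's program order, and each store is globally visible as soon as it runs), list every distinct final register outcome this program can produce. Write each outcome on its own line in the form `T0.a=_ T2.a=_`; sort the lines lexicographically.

outcome vector order: (T0.a,T2.a)
|SC outcomes| = 5

T0.a=0 T2.a=1
T0.a=1 T2.a=0
T0.a=1 T2.a=1
T0.a=2 T2.a=0
T0.a=2 T2.a=1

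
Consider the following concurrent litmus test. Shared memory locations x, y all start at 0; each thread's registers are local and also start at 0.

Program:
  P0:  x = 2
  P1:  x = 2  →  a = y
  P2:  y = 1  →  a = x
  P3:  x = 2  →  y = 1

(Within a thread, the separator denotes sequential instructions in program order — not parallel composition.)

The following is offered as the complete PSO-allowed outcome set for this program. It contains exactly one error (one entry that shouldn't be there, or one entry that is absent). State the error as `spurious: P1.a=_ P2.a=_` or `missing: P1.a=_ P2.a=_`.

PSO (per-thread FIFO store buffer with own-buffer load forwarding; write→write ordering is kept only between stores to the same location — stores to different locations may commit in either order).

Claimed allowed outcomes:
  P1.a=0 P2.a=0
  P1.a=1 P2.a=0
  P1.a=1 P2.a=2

missing: P1.a=0 P2.a=2

outcome vector order: (P1.a,P2.a)
[PSO] allowed = {<0 0>, <0 2>, <1 0>, <1 2>}
PSO∖claimed = {<0 2>}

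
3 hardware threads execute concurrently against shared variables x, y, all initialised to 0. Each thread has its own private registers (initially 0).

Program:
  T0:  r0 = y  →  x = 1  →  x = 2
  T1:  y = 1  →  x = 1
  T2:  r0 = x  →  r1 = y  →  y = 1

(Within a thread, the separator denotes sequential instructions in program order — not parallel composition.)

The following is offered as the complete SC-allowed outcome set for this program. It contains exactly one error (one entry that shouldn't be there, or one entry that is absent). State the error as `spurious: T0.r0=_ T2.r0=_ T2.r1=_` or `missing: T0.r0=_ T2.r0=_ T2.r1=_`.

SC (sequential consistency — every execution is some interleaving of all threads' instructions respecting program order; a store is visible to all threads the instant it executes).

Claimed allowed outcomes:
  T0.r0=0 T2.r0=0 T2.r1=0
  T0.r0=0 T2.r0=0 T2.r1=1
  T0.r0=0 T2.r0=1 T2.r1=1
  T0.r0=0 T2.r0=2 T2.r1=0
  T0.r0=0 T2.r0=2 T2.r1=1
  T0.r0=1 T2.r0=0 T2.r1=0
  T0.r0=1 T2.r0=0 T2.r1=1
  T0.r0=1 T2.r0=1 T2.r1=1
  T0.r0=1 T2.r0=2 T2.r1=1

outcome vector order: (T0.r0,T2.r0,T2.r1)
[SC] allowed = {0/0/0; 0/0/1; 0/1/0; 0/1/1; 0/2/0; 0/2/1; 1/0/0; 1/0/1; 1/1/1; 1/2/1}
SC∖claimed = {0/1/0}

missing: T0.r0=0 T2.r0=1 T2.r1=0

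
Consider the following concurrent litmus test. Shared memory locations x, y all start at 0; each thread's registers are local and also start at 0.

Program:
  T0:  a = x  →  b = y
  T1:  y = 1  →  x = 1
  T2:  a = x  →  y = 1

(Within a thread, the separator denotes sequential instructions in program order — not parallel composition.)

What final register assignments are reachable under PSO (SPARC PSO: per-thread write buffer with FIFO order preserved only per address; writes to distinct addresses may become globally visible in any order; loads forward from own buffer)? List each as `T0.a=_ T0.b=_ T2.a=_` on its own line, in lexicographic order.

T0.a=0 T0.b=0 T2.a=0
T0.a=0 T0.b=0 T2.a=1
T0.a=0 T0.b=1 T2.a=0
T0.a=0 T0.b=1 T2.a=1
T0.a=1 T0.b=0 T2.a=0
T0.a=1 T0.b=0 T2.a=1
T0.a=1 T0.b=1 T2.a=0
T0.a=1 T0.b=1 T2.a=1

outcome vector order: (T0.a,T0.b,T2.a)
|PSO outcomes| = 8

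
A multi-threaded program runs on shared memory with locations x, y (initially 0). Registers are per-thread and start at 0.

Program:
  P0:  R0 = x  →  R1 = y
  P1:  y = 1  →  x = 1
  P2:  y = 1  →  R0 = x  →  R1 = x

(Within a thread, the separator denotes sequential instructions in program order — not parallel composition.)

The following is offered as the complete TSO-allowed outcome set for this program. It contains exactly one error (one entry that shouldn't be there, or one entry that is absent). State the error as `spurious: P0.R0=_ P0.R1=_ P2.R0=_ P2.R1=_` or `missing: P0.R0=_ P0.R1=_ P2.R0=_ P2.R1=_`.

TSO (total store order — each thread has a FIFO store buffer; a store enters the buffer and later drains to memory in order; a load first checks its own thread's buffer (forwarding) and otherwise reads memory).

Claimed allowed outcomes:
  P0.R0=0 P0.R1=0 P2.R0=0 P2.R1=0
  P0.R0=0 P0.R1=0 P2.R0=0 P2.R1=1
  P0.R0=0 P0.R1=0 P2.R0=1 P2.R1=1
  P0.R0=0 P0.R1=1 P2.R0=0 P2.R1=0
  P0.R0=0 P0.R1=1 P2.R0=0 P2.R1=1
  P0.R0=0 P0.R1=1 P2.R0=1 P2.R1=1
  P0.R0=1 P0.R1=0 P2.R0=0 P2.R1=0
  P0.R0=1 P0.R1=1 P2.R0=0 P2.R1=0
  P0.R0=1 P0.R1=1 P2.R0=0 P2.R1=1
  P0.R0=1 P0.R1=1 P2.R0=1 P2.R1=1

outcome vector order: (P0.R0,P0.R1,P2.R0,P2.R1)
TSO (9): <0 0 0 0>, <0 0 0 1>, <0 0 1 1>, <0 1 0 0>, <0 1 0 1>, <0 1 1 1>, <1 1 0 0>, <1 1 0 1>, <1 1 1 1>
claimed∖TSO = {<1 0 0 0>}

spurious: P0.R0=1 P0.R1=0 P2.R0=0 P2.R1=0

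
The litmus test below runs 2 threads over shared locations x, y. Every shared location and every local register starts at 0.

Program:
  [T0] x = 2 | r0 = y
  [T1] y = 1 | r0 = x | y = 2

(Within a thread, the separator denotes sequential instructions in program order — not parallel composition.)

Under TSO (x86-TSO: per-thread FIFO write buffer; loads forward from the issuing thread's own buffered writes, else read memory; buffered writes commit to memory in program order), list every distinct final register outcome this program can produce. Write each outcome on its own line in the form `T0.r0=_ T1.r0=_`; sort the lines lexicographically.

outcome vector order: (T0.r0,T1.r0)
|TSO outcomes| = 6

T0.r0=0 T1.r0=0
T0.r0=0 T1.r0=2
T0.r0=1 T1.r0=0
T0.r0=1 T1.r0=2
T0.r0=2 T1.r0=0
T0.r0=2 T1.r0=2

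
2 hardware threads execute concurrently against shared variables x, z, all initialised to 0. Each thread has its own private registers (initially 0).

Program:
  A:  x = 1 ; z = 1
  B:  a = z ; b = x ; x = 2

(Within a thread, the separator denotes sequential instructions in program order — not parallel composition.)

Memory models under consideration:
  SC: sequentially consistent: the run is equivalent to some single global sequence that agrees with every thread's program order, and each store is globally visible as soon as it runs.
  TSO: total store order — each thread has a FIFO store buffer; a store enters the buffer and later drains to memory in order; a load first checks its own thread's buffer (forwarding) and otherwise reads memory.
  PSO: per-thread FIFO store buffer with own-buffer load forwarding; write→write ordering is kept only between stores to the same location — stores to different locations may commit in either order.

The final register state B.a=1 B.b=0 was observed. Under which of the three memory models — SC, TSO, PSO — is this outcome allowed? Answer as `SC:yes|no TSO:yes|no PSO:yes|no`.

SC:no TSO:no PSO:yes

outcome vector order: (B.a,B.b)
[SC] allowed = {<0 0>, <0 1>, <1 1>}
[TSO] allowed = {<0 0>, <0 1>, <1 1>}
[PSO] allowed = {<0 0>, <0 1>, <1 0>, <1 1>}
target <1 0> ∈ {PSO}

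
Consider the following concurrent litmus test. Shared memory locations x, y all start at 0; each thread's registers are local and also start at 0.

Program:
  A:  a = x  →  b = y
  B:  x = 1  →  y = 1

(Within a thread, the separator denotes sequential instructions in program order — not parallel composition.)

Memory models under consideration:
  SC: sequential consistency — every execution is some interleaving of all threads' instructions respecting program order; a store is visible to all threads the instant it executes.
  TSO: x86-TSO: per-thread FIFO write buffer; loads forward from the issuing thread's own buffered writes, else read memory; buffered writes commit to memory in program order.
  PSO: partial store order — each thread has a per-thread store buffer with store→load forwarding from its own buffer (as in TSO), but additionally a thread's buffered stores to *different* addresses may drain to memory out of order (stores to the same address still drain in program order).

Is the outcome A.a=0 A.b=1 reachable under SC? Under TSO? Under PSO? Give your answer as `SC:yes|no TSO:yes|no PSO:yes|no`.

SC:yes TSO:yes PSO:yes

outcome vector order: (A.a,A.b)
[SC] allowed = {0/0; 0/1; 1/0; 1/1}
[TSO] allowed = {0/0; 0/1; 1/0; 1/1}
[PSO] allowed = {0/0; 0/1; 1/0; 1/1}
target 0/1 ∈ {SC,TSO,PSO}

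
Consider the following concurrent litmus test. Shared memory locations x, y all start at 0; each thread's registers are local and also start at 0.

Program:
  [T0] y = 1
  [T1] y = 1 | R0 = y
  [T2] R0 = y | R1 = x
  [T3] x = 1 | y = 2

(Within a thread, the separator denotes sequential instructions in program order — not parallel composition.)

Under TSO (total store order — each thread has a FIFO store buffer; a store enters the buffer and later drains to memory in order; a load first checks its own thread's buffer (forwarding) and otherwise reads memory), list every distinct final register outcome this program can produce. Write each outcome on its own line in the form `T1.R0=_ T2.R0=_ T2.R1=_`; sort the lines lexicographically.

outcome vector order: (T1.R0,T2.R0,T2.R1)
|TSO outcomes| = 10

T1.R0=1 T2.R0=0 T2.R1=0
T1.R0=1 T2.R0=0 T2.R1=1
T1.R0=1 T2.R0=1 T2.R1=0
T1.R0=1 T2.R0=1 T2.R1=1
T1.R0=1 T2.R0=2 T2.R1=1
T1.R0=2 T2.R0=0 T2.R1=0
T1.R0=2 T2.R0=0 T2.R1=1
T1.R0=2 T2.R0=1 T2.R1=0
T1.R0=2 T2.R0=1 T2.R1=1
T1.R0=2 T2.R0=2 T2.R1=1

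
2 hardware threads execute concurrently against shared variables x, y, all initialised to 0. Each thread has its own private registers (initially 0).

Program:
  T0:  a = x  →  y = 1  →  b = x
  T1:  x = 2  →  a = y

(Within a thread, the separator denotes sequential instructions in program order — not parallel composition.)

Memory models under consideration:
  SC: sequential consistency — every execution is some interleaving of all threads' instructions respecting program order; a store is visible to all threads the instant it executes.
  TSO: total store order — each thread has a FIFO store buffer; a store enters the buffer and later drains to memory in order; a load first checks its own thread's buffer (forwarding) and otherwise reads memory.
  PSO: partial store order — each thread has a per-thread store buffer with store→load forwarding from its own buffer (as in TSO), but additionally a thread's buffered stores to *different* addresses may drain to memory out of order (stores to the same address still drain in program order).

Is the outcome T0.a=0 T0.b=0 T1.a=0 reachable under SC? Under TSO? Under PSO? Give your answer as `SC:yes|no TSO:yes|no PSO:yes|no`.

SC:no TSO:yes PSO:yes

outcome vector order: (T0.a,T0.b,T1.a)
[SC] allowed = {001, 020, 021, 220, 221}
[TSO] allowed = {000, 001, 020, 021, 220, 221}
[PSO] allowed = {000, 001, 020, 021, 220, 221}
target 000 ∈ {TSO,PSO}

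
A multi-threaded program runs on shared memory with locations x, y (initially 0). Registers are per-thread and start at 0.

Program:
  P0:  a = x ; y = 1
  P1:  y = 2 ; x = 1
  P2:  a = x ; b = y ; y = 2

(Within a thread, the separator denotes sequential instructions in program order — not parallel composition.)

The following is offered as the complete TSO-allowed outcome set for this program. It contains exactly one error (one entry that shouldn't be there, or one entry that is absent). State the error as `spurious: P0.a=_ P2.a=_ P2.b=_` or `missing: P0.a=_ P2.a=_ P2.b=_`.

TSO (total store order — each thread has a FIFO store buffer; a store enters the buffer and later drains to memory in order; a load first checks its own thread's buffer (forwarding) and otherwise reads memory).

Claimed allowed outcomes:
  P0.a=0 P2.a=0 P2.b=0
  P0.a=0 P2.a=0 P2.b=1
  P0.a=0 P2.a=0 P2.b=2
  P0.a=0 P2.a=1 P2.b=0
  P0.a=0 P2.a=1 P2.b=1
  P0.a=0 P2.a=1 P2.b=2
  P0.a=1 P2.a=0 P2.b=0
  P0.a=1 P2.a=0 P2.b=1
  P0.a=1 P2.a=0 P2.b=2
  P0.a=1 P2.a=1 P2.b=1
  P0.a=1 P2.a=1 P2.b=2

spurious: P0.a=0 P2.a=1 P2.b=0

outcome vector order: (P0.a,P2.a,P2.b)
under TSO → (0,0,0), (0,0,1), (0,0,2), (0,1,1), (0,1,2), (1,0,0), (1,0,1), (1,0,2), (1,1,1), (1,1,2)
claimed∖TSO = {(0,1,0)}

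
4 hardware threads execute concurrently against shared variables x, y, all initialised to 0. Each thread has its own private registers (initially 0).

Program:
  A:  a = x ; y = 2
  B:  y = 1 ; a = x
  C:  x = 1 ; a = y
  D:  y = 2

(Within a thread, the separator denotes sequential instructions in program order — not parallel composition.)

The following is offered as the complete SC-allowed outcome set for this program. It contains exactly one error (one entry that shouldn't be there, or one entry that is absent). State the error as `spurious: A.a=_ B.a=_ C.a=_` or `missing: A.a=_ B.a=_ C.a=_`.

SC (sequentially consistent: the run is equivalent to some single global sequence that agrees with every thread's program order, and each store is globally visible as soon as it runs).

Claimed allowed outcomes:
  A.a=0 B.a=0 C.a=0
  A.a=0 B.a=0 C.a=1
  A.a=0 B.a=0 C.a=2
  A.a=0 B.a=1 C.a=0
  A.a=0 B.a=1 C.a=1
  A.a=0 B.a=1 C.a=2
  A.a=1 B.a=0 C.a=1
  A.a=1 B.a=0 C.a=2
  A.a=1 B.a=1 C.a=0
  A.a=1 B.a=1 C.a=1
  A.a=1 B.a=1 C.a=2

spurious: A.a=0 B.a=0 C.a=0

outcome vector order: (A.a,B.a,C.a)
SC (10): 0/0/1 0/0/2 0/1/0 0/1/1 0/1/2 1/0/1 1/0/2 1/1/0 1/1/1 1/1/2
claimed∖SC = {0/0/0}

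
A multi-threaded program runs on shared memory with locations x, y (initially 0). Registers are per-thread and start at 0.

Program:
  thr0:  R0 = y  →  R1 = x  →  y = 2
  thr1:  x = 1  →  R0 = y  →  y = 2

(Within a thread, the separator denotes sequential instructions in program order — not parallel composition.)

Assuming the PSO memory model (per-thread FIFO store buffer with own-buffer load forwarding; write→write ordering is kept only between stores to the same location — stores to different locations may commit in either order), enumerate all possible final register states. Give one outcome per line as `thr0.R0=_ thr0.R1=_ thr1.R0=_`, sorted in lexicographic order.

thr0.R0=0 thr0.R1=0 thr1.R0=0
thr0.R0=0 thr0.R1=0 thr1.R0=2
thr0.R0=0 thr0.R1=1 thr1.R0=0
thr0.R0=0 thr0.R1=1 thr1.R0=2
thr0.R0=2 thr0.R1=0 thr1.R0=0
thr0.R0=2 thr0.R1=1 thr1.R0=0

outcome vector order: (thr0.R0,thr0.R1,thr1.R0)
|PSO outcomes| = 6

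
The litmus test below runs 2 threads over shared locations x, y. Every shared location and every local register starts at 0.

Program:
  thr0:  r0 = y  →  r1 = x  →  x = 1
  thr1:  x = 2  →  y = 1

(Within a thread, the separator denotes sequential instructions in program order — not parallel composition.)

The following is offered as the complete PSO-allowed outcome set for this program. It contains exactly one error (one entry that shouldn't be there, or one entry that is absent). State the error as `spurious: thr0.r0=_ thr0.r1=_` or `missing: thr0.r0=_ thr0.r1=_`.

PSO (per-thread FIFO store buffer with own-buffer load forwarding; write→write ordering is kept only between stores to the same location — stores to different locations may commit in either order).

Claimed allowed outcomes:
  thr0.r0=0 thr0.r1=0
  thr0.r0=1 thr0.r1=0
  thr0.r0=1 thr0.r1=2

missing: thr0.r0=0 thr0.r1=2

outcome vector order: (thr0.r0,thr0.r1)
under PSO → (0,0), (0,2), (1,0), (1,2)
PSO∖claimed = {(0,2)}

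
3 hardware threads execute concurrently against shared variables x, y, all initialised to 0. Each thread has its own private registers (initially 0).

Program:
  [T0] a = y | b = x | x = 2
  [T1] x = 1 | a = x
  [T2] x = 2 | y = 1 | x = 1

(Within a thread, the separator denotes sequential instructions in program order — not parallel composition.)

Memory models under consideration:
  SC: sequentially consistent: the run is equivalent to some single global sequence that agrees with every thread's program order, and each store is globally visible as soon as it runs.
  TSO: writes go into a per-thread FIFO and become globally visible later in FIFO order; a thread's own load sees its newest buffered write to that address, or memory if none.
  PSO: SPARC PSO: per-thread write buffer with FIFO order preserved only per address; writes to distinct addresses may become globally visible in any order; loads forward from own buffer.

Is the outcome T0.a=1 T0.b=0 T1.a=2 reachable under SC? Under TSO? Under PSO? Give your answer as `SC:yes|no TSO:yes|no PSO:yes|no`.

outcome vector order: (T0.a,T0.b,T1.a)
SC (10): <0 0 1>, <0 0 2>, <0 1 1>, <0 1 2>, <0 2 1>, <0 2 2>, <1 1 1>, <1 1 2>, <1 2 1>, <1 2 2>
TSO (10): <0 0 1>, <0 0 2>, <0 1 1>, <0 1 2>, <0 2 1>, <0 2 2>, <1 1 1>, <1 1 2>, <1 2 1>, <1 2 2>
PSO (12): <0 0 1>, <0 0 2>, <0 1 1>, <0 1 2>, <0 2 1>, <0 2 2>, <1 0 1>, <1 0 2>, <1 1 1>, <1 1 2>, <1 2 1>, <1 2 2>
target <1 0 2> ∈ {PSO}

SC:no TSO:no PSO:yes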